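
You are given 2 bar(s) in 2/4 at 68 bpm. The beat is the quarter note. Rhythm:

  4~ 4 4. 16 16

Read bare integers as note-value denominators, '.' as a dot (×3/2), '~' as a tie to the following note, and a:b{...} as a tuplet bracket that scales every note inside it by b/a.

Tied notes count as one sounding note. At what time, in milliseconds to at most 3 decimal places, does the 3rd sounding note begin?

note 3 onset = 7/2b = 3088.235ms

1. 0.0ms @ 0 + 1764.706ms (2)
2. 1764.706ms @ 2 + 1323.529ms (3/2)
3. 3088.235ms @ 7/2 + 220.588ms (1/4)
4. 3308.824ms @ 15/4 + 220.588ms (1/4)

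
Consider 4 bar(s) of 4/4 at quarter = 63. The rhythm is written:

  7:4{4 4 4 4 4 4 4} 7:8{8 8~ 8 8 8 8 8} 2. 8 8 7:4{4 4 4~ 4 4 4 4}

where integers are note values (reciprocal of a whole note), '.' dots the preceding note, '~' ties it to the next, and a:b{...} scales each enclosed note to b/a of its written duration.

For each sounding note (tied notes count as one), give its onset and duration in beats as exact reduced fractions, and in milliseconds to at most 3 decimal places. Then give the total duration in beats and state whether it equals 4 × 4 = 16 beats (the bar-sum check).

1) 0.0ms=0b +544.218ms=4/7b
2) 544.218ms=4/7b +544.218ms=4/7b
3) 1088.435ms=8/7b +544.218ms=4/7b
4) 1632.653ms=12/7b +544.218ms=4/7b
5) 2176.871ms=16/7b +544.218ms=4/7b
6) 2721.088ms=20/7b +544.218ms=4/7b
7) 3265.306ms=24/7b +544.218ms=4/7b
8) 3809.524ms=4b +544.218ms=4/7b
9) 4353.741ms=32/7b +1088.435ms=8/7b
10) 5442.177ms=40/7b +544.218ms=4/7b
11) 5986.395ms=44/7b +544.218ms=4/7b
12) 6530.612ms=48/7b +544.218ms=4/7b
13) 7074.83ms=52/7b +544.218ms=4/7b
14) 7619.048ms=8b +2857.143ms=3b
15) 10476.19ms=11b +476.19ms=1/2b
16) 10952.381ms=23/2b +476.19ms=1/2b
17) 11428.571ms=12b +544.218ms=4/7b
18) 11972.789ms=88/7b +544.218ms=4/7b
19) 12517.007ms=92/7b +1088.435ms=8/7b
20) 13605.442ms=100/7b +544.218ms=4/7b
21) 14149.66ms=104/7b +544.218ms=4/7b
22) 14693.878ms=108/7b +544.218ms=4/7b
Σ=16b of 16 (63bpm 4/4) — PASS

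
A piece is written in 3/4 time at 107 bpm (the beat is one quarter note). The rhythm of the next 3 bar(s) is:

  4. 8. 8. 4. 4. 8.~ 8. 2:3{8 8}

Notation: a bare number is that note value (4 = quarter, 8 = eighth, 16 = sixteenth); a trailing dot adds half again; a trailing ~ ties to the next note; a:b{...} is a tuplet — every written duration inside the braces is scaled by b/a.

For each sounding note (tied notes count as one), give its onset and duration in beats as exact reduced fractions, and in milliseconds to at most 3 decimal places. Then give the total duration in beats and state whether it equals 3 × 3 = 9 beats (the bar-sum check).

1) 0.0ms=0b +841.121ms=3/2b
2) 841.121ms=3/2b +420.561ms=3/4b
3) 1261.682ms=9/4b +420.561ms=3/4b
4) 1682.243ms=3b +841.121ms=3/2b
5) 2523.364ms=9/2b +841.121ms=3/2b
6) 3364.486ms=6b +841.121ms=3/2b
7) 4205.607ms=15/2b +420.561ms=3/4b
8) 4626.168ms=33/4b +420.561ms=3/4b
Σ=9b of 9 (107bpm 3/4) — PASS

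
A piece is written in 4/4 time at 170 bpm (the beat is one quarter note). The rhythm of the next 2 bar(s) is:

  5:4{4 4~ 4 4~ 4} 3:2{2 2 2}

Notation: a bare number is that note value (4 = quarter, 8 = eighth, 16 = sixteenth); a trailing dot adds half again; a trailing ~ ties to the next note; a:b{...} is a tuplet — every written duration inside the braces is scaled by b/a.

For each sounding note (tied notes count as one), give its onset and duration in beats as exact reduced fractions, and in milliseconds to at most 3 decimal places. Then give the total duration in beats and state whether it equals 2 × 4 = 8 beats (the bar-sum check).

1) 0.0ms=0b +282.353ms=4/5b
2) 282.353ms=4/5b +564.706ms=8/5b
3) 847.059ms=12/5b +564.706ms=8/5b
4) 1411.765ms=4b +470.588ms=4/3b
5) 1882.353ms=16/3b +470.588ms=4/3b
6) 2352.941ms=20/3b +470.588ms=4/3b
Σ=8b of 8 (170bpm 4/4) — PASS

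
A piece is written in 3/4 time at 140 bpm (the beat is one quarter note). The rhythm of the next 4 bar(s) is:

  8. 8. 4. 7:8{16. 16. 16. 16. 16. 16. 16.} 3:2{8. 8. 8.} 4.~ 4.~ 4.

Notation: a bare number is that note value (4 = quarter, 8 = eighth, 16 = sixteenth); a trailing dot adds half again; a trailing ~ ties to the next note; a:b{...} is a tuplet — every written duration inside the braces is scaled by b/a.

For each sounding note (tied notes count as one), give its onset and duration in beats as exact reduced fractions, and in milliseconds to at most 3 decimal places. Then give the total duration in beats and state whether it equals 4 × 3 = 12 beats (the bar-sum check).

1) 0.0ms=0b +321.429ms=3/4b
2) 321.429ms=3/4b +321.429ms=3/4b
3) 642.857ms=3/2b +642.857ms=3/2b
4) 1285.714ms=3b +183.673ms=3/7b
5) 1469.388ms=24/7b +183.673ms=3/7b
6) 1653.061ms=27/7b +183.673ms=3/7b
7) 1836.735ms=30/7b +183.673ms=3/7b
8) 2020.408ms=33/7b +183.673ms=3/7b
9) 2204.082ms=36/7b +183.673ms=3/7b
10) 2387.755ms=39/7b +183.673ms=3/7b
11) 2571.429ms=6b +214.286ms=1/2b
12) 2785.714ms=13/2b +214.286ms=1/2b
13) 3000.0ms=7b +214.286ms=1/2b
14) 3214.286ms=15/2b +1928.571ms=9/2b
Σ=12b of 12 (140bpm 3/4) — PASS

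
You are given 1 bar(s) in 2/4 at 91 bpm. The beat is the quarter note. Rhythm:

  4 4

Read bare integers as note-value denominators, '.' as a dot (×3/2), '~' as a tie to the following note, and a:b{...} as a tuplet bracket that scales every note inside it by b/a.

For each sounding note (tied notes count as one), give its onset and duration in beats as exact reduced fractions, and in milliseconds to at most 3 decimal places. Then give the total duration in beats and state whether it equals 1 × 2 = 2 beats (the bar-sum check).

1) 0.0ms=0b +659.341ms=1b
2) 659.341ms=1b +659.341ms=1b
Σ=2b of 2 (91bpm 2/4) — PASS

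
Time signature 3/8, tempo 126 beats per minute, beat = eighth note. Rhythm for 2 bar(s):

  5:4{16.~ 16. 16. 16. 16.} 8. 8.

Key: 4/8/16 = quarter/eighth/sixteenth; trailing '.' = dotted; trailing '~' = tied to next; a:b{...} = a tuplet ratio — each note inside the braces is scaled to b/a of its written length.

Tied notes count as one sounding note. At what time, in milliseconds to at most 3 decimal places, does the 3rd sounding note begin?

1. 0.0ms @ 0 + 571.429ms (6/5)
2. 571.429ms @ 6/5 + 285.714ms (3/5)
3. 857.143ms @ 9/5 + 285.714ms (3/5)
4. 1142.857ms @ 12/5 + 285.714ms (3/5)
5. 1428.571ms @ 3 + 714.286ms (3/2)
6. 2142.857ms @ 9/2 + 714.286ms (3/2)

note 3 onset = 9/5b = 857.143ms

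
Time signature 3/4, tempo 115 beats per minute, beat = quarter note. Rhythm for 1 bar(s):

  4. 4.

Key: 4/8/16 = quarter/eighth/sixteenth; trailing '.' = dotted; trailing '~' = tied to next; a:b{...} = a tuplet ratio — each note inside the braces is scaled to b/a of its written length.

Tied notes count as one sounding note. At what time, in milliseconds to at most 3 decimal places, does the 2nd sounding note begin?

note 2 onset = 3/2b = 782.609ms

1. 0.0ms @ 0 + 782.609ms (3/2)
2. 782.609ms @ 3/2 + 782.609ms (3/2)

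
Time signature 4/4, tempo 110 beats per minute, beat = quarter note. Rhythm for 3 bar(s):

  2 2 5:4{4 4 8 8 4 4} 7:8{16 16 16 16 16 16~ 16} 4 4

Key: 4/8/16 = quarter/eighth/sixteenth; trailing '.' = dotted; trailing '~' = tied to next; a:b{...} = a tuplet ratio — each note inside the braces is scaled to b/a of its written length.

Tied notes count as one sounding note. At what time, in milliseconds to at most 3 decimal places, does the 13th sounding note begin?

1. 0.0ms @ 0 + 1090.909ms (2)
2. 1090.909ms @ 2 + 1090.909ms (2)
3. 2181.818ms @ 4 + 436.364ms (4/5)
4. 2618.182ms @ 24/5 + 436.364ms (4/5)
5. 3054.545ms @ 28/5 + 218.182ms (2/5)
6. 3272.727ms @ 6 + 218.182ms (2/5)
7. 3490.909ms @ 32/5 + 436.364ms (4/5)
8. 3927.273ms @ 36/5 + 436.364ms (4/5)
9. 4363.636ms @ 8 + 155.844ms (2/7)
10. 4519.481ms @ 58/7 + 155.844ms (2/7)
11. 4675.325ms @ 60/7 + 155.844ms (2/7)
12. 4831.169ms @ 62/7 + 155.844ms (2/7)
13. 4987.013ms @ 64/7 + 155.844ms (2/7)
14. 5142.857ms @ 66/7 + 311.688ms (4/7)
15. 5454.545ms @ 10 + 545.455ms (1)
16. 6000.0ms @ 11 + 545.455ms (1)

note 13 onset = 64/7b = 4987.013ms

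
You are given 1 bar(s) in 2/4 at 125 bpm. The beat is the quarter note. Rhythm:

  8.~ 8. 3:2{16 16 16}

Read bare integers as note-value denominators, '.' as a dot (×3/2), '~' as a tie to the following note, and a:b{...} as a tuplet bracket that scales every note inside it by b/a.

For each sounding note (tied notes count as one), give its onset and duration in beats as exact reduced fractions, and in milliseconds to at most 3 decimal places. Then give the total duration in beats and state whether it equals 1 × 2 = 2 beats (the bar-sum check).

1) 0.0ms=0b +720.0ms=3/2b
2) 720.0ms=3/2b +80.0ms=1/6b
3) 800.0ms=5/3b +80.0ms=1/6b
4) 880.0ms=11/6b +80.0ms=1/6b
Σ=2b of 2 (125bpm 2/4) — PASS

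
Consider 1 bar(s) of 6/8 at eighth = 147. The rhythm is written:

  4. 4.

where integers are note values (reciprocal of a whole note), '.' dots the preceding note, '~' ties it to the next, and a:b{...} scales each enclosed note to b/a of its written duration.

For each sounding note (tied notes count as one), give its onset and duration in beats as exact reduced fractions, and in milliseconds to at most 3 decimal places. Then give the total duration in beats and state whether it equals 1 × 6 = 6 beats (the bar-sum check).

1) 0.0ms=0b +1224.49ms=3b
2) 1224.49ms=3b +1224.49ms=3b
Σ=6b of 6 (147bpm 6/8) — PASS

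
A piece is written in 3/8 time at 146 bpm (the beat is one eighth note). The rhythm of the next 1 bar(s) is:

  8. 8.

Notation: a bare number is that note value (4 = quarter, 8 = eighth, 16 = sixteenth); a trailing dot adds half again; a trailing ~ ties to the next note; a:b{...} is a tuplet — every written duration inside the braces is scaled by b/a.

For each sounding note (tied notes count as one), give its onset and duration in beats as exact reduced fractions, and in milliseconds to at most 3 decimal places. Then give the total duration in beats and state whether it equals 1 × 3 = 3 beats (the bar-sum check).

1) 0.0ms=0b +616.438ms=3/2b
2) 616.438ms=3/2b +616.438ms=3/2b
Σ=3b of 3 (146bpm 3/8) — PASS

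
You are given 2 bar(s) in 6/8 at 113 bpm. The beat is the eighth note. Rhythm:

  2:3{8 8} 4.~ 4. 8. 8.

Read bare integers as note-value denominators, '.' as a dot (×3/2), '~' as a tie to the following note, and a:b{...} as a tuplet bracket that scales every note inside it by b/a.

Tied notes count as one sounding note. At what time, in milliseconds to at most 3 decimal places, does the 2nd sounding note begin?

1. 0.0ms @ 0 + 796.46ms (3/2)
2. 796.46ms @ 3/2 + 796.46ms (3/2)
3. 1592.92ms @ 3 + 3185.841ms (6)
4. 4778.761ms @ 9 + 796.46ms (3/2)
5. 5575.221ms @ 21/2 + 796.46ms (3/2)

note 2 onset = 3/2b = 796.46ms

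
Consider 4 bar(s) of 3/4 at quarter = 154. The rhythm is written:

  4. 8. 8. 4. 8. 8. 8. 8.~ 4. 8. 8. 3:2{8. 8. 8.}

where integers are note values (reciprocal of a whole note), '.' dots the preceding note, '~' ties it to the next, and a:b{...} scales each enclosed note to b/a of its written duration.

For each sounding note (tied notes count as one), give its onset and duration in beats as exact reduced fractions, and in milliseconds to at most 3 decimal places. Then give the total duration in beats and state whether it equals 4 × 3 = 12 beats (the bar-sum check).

1) 0.0ms=0b +584.416ms=3/2b
2) 584.416ms=3/2b +292.208ms=3/4b
3) 876.623ms=9/4b +292.208ms=3/4b
4) 1168.831ms=3b +584.416ms=3/2b
5) 1753.247ms=9/2b +292.208ms=3/4b
6) 2045.455ms=21/4b +292.208ms=3/4b
7) 2337.662ms=6b +292.208ms=3/4b
8) 2629.87ms=27/4b +876.623ms=9/4b
9) 3506.494ms=9b +292.208ms=3/4b
10) 3798.701ms=39/4b +292.208ms=3/4b
11) 4090.909ms=21/2b +194.805ms=1/2b
12) 4285.714ms=11b +194.805ms=1/2b
13) 4480.519ms=23/2b +194.805ms=1/2b
Σ=12b of 12 (154bpm 3/4) — PASS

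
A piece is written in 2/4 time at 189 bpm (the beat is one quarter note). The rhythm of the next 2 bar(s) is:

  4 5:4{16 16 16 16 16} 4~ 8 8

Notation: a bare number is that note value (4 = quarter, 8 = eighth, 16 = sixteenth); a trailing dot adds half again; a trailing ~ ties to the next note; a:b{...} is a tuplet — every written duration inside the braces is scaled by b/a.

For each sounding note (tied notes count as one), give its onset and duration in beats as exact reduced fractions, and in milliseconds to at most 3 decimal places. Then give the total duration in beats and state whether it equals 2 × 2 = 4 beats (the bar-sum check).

1) 0.0ms=0b +317.46ms=1b
2) 317.46ms=1b +63.492ms=1/5b
3) 380.952ms=6/5b +63.492ms=1/5b
4) 444.444ms=7/5b +63.492ms=1/5b
5) 507.937ms=8/5b +63.492ms=1/5b
6) 571.429ms=9/5b +63.492ms=1/5b
7) 634.921ms=2b +476.19ms=3/2b
8) 1111.111ms=7/2b +158.73ms=1/2b
Σ=4b of 4 (189bpm 2/4) — PASS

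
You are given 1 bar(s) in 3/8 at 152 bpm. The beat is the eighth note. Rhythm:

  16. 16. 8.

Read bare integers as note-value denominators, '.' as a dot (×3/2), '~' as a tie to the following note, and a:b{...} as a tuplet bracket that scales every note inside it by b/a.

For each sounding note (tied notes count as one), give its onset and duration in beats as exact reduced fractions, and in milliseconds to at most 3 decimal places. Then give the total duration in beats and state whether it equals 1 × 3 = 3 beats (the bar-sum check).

1) 0.0ms=0b +296.053ms=3/4b
2) 296.053ms=3/4b +296.053ms=3/4b
3) 592.105ms=3/2b +592.105ms=3/2b
Σ=3b of 3 (152bpm 3/8) — PASS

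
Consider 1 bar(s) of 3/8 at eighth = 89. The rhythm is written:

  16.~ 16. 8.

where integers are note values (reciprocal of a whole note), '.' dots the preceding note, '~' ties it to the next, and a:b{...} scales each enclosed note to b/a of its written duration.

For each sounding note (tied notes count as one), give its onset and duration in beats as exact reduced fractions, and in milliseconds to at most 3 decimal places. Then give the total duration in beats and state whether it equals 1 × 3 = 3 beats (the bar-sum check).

1) 0.0ms=0b +1011.236ms=3/2b
2) 1011.236ms=3/2b +1011.236ms=3/2b
Σ=3b of 3 (89bpm 3/8) — PASS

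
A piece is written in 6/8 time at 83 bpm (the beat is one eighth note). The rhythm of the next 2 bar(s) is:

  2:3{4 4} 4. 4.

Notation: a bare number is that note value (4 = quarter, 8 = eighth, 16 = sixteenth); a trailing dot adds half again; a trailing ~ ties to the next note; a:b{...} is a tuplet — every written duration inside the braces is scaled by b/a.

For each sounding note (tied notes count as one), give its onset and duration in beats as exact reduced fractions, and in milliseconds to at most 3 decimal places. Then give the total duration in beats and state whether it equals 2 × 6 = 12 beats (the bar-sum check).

1) 0.0ms=0b +2168.675ms=3b
2) 2168.675ms=3b +2168.675ms=3b
3) 4337.349ms=6b +2168.675ms=3b
4) 6506.024ms=9b +2168.675ms=3b
Σ=12b of 12 (83bpm 6/8) — PASS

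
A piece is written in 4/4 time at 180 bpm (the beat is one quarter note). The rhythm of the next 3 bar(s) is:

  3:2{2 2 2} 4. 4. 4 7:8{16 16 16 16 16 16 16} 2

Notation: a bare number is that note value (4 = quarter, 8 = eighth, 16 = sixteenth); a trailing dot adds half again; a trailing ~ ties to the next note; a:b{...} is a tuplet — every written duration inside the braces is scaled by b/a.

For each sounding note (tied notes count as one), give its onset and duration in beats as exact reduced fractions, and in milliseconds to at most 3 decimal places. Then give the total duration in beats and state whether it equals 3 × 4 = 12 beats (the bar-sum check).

1) 0.0ms=0b +444.444ms=4/3b
2) 444.444ms=4/3b +444.444ms=4/3b
3) 888.889ms=8/3b +444.444ms=4/3b
4) 1333.333ms=4b +500.0ms=3/2b
5) 1833.333ms=11/2b +500.0ms=3/2b
6) 2333.333ms=7b +333.333ms=1b
7) 2666.667ms=8b +95.238ms=2/7b
8) 2761.905ms=58/7b +95.238ms=2/7b
9) 2857.143ms=60/7b +95.238ms=2/7b
10) 2952.381ms=62/7b +95.238ms=2/7b
11) 3047.619ms=64/7b +95.238ms=2/7b
12) 3142.857ms=66/7b +95.238ms=2/7b
13) 3238.095ms=68/7b +95.238ms=2/7b
14) 3333.333ms=10b +666.667ms=2b
Σ=12b of 12 (180bpm 4/4) — PASS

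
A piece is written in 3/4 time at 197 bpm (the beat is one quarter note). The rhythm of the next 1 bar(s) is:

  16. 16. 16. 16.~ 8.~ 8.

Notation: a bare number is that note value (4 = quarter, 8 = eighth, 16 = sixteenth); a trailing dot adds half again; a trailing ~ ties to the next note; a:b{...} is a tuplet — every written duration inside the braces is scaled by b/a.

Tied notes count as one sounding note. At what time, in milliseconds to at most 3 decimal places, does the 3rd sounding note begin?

note 3 onset = 3/4b = 228.426ms

1. 0.0ms @ 0 + 114.213ms (3/8)
2. 114.213ms @ 3/8 + 114.213ms (3/8)
3. 228.426ms @ 3/4 + 114.213ms (3/8)
4. 342.64ms @ 9/8 + 571.066ms (15/8)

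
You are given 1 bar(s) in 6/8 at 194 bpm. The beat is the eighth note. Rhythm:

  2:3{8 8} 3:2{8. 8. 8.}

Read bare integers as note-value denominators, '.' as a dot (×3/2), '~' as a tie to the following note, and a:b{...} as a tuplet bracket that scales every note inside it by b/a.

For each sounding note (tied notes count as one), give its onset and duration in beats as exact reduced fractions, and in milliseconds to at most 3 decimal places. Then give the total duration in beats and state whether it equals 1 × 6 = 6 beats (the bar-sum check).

1) 0.0ms=0b +463.918ms=3/2b
2) 463.918ms=3/2b +463.918ms=3/2b
3) 927.835ms=3b +309.278ms=1b
4) 1237.113ms=4b +309.278ms=1b
5) 1546.392ms=5b +309.278ms=1b
Σ=6b of 6 (194bpm 6/8) — PASS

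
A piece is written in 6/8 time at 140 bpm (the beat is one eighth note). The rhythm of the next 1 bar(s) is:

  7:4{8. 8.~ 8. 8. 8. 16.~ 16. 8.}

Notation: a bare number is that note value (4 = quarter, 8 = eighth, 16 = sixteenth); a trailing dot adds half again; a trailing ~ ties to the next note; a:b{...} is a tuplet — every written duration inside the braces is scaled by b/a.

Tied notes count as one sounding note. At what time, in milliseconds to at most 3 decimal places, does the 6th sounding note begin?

note 6 onset = 36/7b = 2204.082ms

1. 0.0ms @ 0 + 367.347ms (6/7)
2. 367.347ms @ 6/7 + 734.694ms (12/7)
3. 1102.041ms @ 18/7 + 367.347ms (6/7)
4. 1469.388ms @ 24/7 + 367.347ms (6/7)
5. 1836.735ms @ 30/7 + 367.347ms (6/7)
6. 2204.082ms @ 36/7 + 367.347ms (6/7)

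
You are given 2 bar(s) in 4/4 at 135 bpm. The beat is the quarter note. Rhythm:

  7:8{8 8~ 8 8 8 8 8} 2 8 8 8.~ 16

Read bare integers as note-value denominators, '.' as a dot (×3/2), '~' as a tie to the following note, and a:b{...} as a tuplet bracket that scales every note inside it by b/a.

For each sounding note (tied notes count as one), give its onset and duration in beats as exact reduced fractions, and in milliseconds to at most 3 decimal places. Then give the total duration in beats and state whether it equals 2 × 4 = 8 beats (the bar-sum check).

1) 0.0ms=0b +253.968ms=4/7b
2) 253.968ms=4/7b +507.937ms=8/7b
3) 761.905ms=12/7b +253.968ms=4/7b
4) 1015.873ms=16/7b +253.968ms=4/7b
5) 1269.841ms=20/7b +253.968ms=4/7b
6) 1523.81ms=24/7b +253.968ms=4/7b
7) 1777.778ms=4b +888.889ms=2b
8) 2666.667ms=6b +222.222ms=1/2b
9) 2888.889ms=13/2b +222.222ms=1/2b
10) 3111.111ms=7b +444.444ms=1b
Σ=8b of 8 (135bpm 4/4) — PASS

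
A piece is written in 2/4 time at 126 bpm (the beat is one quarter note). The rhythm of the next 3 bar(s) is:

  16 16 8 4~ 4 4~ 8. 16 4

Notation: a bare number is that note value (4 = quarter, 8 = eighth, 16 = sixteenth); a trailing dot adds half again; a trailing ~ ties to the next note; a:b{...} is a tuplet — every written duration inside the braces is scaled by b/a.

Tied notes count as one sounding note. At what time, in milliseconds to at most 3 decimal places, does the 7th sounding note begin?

1. 0.0ms @ 0 + 119.048ms (1/4)
2. 119.048ms @ 1/4 + 119.048ms (1/4)
3. 238.095ms @ 1/2 + 238.095ms (1/2)
4. 476.19ms @ 1 + 952.381ms (2)
5. 1428.571ms @ 3 + 833.333ms (7/4)
6. 2261.905ms @ 19/4 + 119.048ms (1/4)
7. 2380.952ms @ 5 + 476.19ms (1)

note 7 onset = 5b = 2380.952ms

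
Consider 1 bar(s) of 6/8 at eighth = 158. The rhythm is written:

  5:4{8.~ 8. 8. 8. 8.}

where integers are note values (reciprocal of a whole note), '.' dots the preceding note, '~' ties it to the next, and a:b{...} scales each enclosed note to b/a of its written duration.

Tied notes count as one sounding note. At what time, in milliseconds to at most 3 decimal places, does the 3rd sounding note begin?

1. 0.0ms @ 0 + 911.392ms (12/5)
2. 911.392ms @ 12/5 + 455.696ms (6/5)
3. 1367.089ms @ 18/5 + 455.696ms (6/5)
4. 1822.785ms @ 24/5 + 455.696ms (6/5)

note 3 onset = 18/5b = 1367.089ms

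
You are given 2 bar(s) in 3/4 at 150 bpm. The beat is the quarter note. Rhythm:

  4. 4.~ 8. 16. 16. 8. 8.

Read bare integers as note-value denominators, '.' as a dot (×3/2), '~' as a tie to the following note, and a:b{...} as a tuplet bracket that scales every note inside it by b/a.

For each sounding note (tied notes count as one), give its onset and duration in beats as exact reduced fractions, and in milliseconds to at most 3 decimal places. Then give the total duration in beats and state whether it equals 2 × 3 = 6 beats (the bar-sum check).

1) 0.0ms=0b +600.0ms=3/2b
2) 600.0ms=3/2b +900.0ms=9/4b
3) 1500.0ms=15/4b +150.0ms=3/8b
4) 1650.0ms=33/8b +150.0ms=3/8b
5) 1800.0ms=9/2b +300.0ms=3/4b
6) 2100.0ms=21/4b +300.0ms=3/4b
Σ=6b of 6 (150bpm 3/4) — PASS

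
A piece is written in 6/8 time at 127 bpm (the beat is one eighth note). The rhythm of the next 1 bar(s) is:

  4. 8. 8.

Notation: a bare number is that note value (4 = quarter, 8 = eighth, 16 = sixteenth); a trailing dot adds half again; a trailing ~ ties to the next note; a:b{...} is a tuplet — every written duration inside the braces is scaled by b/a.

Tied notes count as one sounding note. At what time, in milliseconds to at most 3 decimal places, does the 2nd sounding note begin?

note 2 onset = 3b = 1417.323ms

1. 0.0ms @ 0 + 1417.323ms (3)
2. 1417.323ms @ 3 + 708.661ms (3/2)
3. 2125.984ms @ 9/2 + 708.661ms (3/2)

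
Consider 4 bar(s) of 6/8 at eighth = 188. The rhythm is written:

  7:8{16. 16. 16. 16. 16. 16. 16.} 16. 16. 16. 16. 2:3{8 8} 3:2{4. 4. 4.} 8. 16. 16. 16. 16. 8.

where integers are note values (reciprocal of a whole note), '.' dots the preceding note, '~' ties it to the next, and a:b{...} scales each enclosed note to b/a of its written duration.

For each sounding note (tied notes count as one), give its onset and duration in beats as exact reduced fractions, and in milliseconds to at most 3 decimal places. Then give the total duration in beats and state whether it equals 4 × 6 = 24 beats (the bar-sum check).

1) 0.0ms=0b +273.556ms=6/7b
2) 273.556ms=6/7b +273.556ms=6/7b
3) 547.112ms=12/7b +273.556ms=6/7b
4) 820.669ms=18/7b +273.556ms=6/7b
5) 1094.225ms=24/7b +273.556ms=6/7b
6) 1367.781ms=30/7b +273.556ms=6/7b
7) 1641.337ms=36/7b +273.556ms=6/7b
8) 1914.894ms=6b +239.362ms=3/4b
9) 2154.255ms=27/4b +239.362ms=3/4b
10) 2393.617ms=15/2b +239.362ms=3/4b
11) 2632.979ms=33/4b +239.362ms=3/4b
12) 2872.34ms=9b +478.723ms=3/2b
13) 3351.064ms=21/2b +478.723ms=3/2b
14) 3829.787ms=12b +638.298ms=2b
15) 4468.085ms=14b +638.298ms=2b
16) 5106.383ms=16b +638.298ms=2b
17) 5744.681ms=18b +478.723ms=3/2b
18) 6223.404ms=39/2b +239.362ms=3/4b
19) 6462.766ms=81/4b +239.362ms=3/4b
20) 6702.128ms=21b +239.362ms=3/4b
21) 6941.489ms=87/4b +239.362ms=3/4b
22) 7180.851ms=45/2b +478.723ms=3/2b
Σ=24b of 24 (188bpm 6/8) — PASS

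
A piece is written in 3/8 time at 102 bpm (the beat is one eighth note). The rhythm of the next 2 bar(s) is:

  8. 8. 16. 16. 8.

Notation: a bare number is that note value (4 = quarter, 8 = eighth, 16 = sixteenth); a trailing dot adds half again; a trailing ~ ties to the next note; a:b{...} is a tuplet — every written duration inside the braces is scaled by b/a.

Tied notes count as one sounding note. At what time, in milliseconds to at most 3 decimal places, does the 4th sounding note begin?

1. 0.0ms @ 0 + 882.353ms (3/2)
2. 882.353ms @ 3/2 + 882.353ms (3/2)
3. 1764.706ms @ 3 + 441.176ms (3/4)
4. 2205.882ms @ 15/4 + 441.176ms (3/4)
5. 2647.059ms @ 9/2 + 882.353ms (3/2)

note 4 onset = 15/4b = 2205.882ms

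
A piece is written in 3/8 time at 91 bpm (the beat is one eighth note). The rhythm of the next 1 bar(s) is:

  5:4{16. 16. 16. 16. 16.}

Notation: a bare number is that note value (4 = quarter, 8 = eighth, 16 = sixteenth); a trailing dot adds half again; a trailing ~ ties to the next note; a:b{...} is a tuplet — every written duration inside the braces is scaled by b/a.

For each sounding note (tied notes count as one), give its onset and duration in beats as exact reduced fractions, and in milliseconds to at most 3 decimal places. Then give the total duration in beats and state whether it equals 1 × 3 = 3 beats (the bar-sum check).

1) 0.0ms=0b +395.604ms=3/5b
2) 395.604ms=3/5b +395.604ms=3/5b
3) 791.209ms=6/5b +395.604ms=3/5b
4) 1186.813ms=9/5b +395.604ms=3/5b
5) 1582.418ms=12/5b +395.604ms=3/5b
Σ=3b of 3 (91bpm 3/8) — PASS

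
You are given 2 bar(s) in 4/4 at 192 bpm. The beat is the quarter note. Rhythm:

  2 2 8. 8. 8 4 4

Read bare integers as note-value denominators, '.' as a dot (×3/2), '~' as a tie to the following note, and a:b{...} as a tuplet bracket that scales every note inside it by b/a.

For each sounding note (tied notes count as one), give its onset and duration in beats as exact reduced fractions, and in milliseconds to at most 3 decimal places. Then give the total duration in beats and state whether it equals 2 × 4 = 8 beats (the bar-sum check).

1) 0.0ms=0b +625.0ms=2b
2) 625.0ms=2b +625.0ms=2b
3) 1250.0ms=4b +234.375ms=3/4b
4) 1484.375ms=19/4b +234.375ms=3/4b
5) 1718.75ms=11/2b +156.25ms=1/2b
6) 1875.0ms=6b +312.5ms=1b
7) 2187.5ms=7b +312.5ms=1b
Σ=8b of 8 (192bpm 4/4) — PASS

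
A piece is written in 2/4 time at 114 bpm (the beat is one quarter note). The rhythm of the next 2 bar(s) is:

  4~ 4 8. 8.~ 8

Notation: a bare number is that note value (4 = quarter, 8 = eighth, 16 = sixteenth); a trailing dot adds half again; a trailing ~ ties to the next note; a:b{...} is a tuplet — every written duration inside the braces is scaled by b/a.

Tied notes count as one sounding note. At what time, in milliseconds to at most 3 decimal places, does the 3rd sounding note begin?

note 3 onset = 11/4b = 1447.368ms

1. 0.0ms @ 0 + 1052.632ms (2)
2. 1052.632ms @ 2 + 394.737ms (3/4)
3. 1447.368ms @ 11/4 + 657.895ms (5/4)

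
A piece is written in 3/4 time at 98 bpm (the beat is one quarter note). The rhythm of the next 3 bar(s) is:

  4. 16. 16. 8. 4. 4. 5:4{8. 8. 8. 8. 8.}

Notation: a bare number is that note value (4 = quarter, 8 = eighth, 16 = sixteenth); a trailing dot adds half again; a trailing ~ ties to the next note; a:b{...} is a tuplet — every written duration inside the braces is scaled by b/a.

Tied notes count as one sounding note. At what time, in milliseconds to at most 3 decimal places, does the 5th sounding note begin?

1. 0.0ms @ 0 + 918.367ms (3/2)
2. 918.367ms @ 3/2 + 229.592ms (3/8)
3. 1147.959ms @ 15/8 + 229.592ms (3/8)
4. 1377.551ms @ 9/4 + 459.184ms (3/4)
5. 1836.735ms @ 3 + 918.367ms (3/2)
6. 2755.102ms @ 9/2 + 918.367ms (3/2)
7. 3673.469ms @ 6 + 367.347ms (3/5)
8. 4040.816ms @ 33/5 + 367.347ms (3/5)
9. 4408.163ms @ 36/5 + 367.347ms (3/5)
10. 4775.51ms @ 39/5 + 367.347ms (3/5)
11. 5142.857ms @ 42/5 + 367.347ms (3/5)

note 5 onset = 3b = 1836.735ms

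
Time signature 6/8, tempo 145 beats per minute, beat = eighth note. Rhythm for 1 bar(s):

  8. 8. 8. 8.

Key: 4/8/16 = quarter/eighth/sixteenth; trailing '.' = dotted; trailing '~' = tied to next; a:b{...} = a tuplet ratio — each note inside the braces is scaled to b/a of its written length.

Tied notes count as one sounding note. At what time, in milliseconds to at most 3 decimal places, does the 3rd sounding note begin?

1. 0.0ms @ 0 + 620.69ms (3/2)
2. 620.69ms @ 3/2 + 620.69ms (3/2)
3. 1241.379ms @ 3 + 620.69ms (3/2)
4. 1862.069ms @ 9/2 + 620.69ms (3/2)

note 3 onset = 3b = 1241.379ms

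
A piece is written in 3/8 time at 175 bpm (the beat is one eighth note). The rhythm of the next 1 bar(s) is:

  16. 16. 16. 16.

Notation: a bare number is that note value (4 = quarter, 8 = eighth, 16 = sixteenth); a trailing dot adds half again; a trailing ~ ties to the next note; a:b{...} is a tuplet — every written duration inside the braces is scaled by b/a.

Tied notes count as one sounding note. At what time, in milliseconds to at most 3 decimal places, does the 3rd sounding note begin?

note 3 onset = 3/2b = 514.286ms

1. 0.0ms @ 0 + 257.143ms (3/4)
2. 257.143ms @ 3/4 + 257.143ms (3/4)
3. 514.286ms @ 3/2 + 257.143ms (3/4)
4. 771.429ms @ 9/4 + 257.143ms (3/4)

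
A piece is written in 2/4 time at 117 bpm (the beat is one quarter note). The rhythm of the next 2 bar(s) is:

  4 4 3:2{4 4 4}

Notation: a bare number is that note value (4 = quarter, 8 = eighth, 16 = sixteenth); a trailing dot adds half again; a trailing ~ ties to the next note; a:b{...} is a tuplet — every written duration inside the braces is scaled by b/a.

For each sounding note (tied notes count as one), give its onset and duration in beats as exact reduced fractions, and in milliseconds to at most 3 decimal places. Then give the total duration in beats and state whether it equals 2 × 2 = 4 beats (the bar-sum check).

1) 0.0ms=0b +512.821ms=1b
2) 512.821ms=1b +512.821ms=1b
3) 1025.641ms=2b +341.88ms=2/3b
4) 1367.521ms=8/3b +341.88ms=2/3b
5) 1709.402ms=10/3b +341.88ms=2/3b
Σ=4b of 4 (117bpm 2/4) — PASS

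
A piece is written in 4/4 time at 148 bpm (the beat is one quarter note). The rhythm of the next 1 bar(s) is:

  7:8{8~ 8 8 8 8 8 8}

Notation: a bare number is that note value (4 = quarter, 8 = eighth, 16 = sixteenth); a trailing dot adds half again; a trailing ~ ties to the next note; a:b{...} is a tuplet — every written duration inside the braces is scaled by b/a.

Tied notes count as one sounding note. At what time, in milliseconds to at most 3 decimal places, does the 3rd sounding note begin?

note 3 onset = 12/7b = 694.981ms

1. 0.0ms @ 0 + 463.32ms (8/7)
2. 463.32ms @ 8/7 + 231.66ms (4/7)
3. 694.981ms @ 12/7 + 231.66ms (4/7)
4. 926.641ms @ 16/7 + 231.66ms (4/7)
5. 1158.301ms @ 20/7 + 231.66ms (4/7)
6. 1389.961ms @ 24/7 + 231.66ms (4/7)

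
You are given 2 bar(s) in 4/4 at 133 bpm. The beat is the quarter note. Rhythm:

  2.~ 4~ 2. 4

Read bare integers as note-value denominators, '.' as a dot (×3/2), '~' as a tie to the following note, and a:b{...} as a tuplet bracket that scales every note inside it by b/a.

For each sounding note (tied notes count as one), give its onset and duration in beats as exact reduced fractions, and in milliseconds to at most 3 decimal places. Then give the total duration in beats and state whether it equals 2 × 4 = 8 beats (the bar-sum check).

1) 0.0ms=0b +3157.895ms=7b
2) 3157.895ms=7b +451.128ms=1b
Σ=8b of 8 (133bpm 4/4) — PASS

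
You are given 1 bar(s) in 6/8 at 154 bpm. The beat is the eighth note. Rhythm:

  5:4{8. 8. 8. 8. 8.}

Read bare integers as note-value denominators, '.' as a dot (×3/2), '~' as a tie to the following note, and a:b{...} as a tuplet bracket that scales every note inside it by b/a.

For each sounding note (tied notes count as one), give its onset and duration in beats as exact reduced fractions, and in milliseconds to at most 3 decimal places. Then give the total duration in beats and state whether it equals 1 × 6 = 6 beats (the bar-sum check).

1) 0.0ms=0b +467.532ms=6/5b
2) 467.532ms=6/5b +467.532ms=6/5b
3) 935.065ms=12/5b +467.532ms=6/5b
4) 1402.597ms=18/5b +467.532ms=6/5b
5) 1870.13ms=24/5b +467.532ms=6/5b
Σ=6b of 6 (154bpm 6/8) — PASS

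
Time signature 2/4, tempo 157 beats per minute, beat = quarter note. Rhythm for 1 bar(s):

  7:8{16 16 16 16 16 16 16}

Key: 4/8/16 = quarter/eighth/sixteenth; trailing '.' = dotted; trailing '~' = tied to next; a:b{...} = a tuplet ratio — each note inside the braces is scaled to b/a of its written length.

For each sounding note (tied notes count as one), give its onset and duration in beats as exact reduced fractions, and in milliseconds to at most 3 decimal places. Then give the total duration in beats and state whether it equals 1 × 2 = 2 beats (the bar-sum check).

1) 0.0ms=0b +109.19ms=2/7b
2) 109.19ms=2/7b +109.19ms=2/7b
3) 218.38ms=4/7b +109.19ms=2/7b
4) 327.571ms=6/7b +109.19ms=2/7b
5) 436.761ms=8/7b +109.19ms=2/7b
6) 545.951ms=10/7b +109.19ms=2/7b
7) 655.141ms=12/7b +109.19ms=2/7b
Σ=2b of 2 (157bpm 2/4) — PASS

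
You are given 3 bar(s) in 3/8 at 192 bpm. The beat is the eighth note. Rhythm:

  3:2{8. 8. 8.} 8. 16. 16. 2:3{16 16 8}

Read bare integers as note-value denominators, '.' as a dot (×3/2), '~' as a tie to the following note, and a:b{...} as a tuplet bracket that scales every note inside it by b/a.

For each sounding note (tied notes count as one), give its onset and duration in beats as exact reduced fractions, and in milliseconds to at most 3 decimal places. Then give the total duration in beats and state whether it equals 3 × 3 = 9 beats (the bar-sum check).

1) 0.0ms=0b +312.5ms=1b
2) 312.5ms=1b +312.5ms=1b
3) 625.0ms=2b +312.5ms=1b
4) 937.5ms=3b +468.75ms=3/2b
5) 1406.25ms=9/2b +234.375ms=3/4b
6) 1640.625ms=21/4b +234.375ms=3/4b
7) 1875.0ms=6b +234.375ms=3/4b
8) 2109.375ms=27/4b +234.375ms=3/4b
9) 2343.75ms=15/2b +468.75ms=3/2b
Σ=9b of 9 (192bpm 3/8) — PASS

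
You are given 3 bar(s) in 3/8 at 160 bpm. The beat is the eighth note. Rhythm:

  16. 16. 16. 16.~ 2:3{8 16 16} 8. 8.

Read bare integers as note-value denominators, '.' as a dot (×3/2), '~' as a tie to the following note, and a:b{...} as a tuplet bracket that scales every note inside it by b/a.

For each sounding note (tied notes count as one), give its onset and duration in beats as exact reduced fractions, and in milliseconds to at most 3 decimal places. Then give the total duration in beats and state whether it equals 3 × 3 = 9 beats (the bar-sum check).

1) 0.0ms=0b +281.25ms=3/4b
2) 281.25ms=3/4b +281.25ms=3/4b
3) 562.5ms=3/2b +281.25ms=3/4b
4) 843.75ms=9/4b +843.75ms=9/4b
5) 1687.5ms=9/2b +281.25ms=3/4b
6) 1968.75ms=21/4b +281.25ms=3/4b
7) 2250.0ms=6b +562.5ms=3/2b
8) 2812.5ms=15/2b +562.5ms=3/2b
Σ=9b of 9 (160bpm 3/8) — PASS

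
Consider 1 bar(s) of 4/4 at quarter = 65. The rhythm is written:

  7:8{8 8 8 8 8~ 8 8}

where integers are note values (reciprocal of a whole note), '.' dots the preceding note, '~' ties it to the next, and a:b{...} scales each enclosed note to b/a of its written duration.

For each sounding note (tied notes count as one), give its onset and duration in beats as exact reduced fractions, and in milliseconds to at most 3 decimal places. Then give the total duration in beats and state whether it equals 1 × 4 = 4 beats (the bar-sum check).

1) 0.0ms=0b +527.473ms=4/7b
2) 527.473ms=4/7b +527.473ms=4/7b
3) 1054.945ms=8/7b +527.473ms=4/7b
4) 1582.418ms=12/7b +527.473ms=4/7b
5) 2109.89ms=16/7b +1054.945ms=8/7b
6) 3164.835ms=24/7b +527.473ms=4/7b
Σ=4b of 4 (65bpm 4/4) — PASS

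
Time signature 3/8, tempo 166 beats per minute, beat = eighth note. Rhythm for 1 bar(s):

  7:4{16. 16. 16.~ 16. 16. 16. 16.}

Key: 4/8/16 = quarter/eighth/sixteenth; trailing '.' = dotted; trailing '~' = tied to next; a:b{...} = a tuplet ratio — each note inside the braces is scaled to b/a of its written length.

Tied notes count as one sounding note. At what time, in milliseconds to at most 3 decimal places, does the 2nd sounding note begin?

1. 0.0ms @ 0 + 154.905ms (3/7)
2. 154.905ms @ 3/7 + 154.905ms (3/7)
3. 309.811ms @ 6/7 + 309.811ms (6/7)
4. 619.621ms @ 12/7 + 154.905ms (3/7)
5. 774.527ms @ 15/7 + 154.905ms (3/7)
6. 929.432ms @ 18/7 + 154.905ms (3/7)

note 2 onset = 3/7b = 154.905ms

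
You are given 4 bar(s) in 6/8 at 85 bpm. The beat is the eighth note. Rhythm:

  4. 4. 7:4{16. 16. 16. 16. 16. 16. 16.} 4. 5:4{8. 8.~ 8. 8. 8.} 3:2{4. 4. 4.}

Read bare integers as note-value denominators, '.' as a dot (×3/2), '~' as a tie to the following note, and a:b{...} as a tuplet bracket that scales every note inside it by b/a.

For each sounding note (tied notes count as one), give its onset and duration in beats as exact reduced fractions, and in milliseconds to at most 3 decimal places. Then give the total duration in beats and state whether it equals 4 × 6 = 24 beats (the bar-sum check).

1) 0.0ms=0b +2117.647ms=3b
2) 2117.647ms=3b +2117.647ms=3b
3) 4235.294ms=6b +302.521ms=3/7b
4) 4537.815ms=45/7b +302.521ms=3/7b
5) 4840.336ms=48/7b +302.521ms=3/7b
6) 5142.857ms=51/7b +302.521ms=3/7b
7) 5445.378ms=54/7b +302.521ms=3/7b
8) 5747.899ms=57/7b +302.521ms=3/7b
9) 6050.42ms=60/7b +302.521ms=3/7b
10) 6352.941ms=9b +2117.647ms=3b
11) 8470.588ms=12b +847.059ms=6/5b
12) 9317.647ms=66/5b +1694.118ms=12/5b
13) 11011.765ms=78/5b +847.059ms=6/5b
14) 11858.824ms=84/5b +847.059ms=6/5b
15) 12705.882ms=18b +1411.765ms=2b
16) 14117.647ms=20b +1411.765ms=2b
17) 15529.412ms=22b +1411.765ms=2b
Σ=24b of 24 (85bpm 6/8) — PASS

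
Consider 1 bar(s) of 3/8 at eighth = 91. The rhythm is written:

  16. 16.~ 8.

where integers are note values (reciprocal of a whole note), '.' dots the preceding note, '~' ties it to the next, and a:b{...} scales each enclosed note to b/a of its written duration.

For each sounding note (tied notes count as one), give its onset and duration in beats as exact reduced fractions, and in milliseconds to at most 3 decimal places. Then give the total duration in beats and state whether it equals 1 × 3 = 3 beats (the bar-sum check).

1) 0.0ms=0b +494.505ms=3/4b
2) 494.505ms=3/4b +1483.516ms=9/4b
Σ=3b of 3 (91bpm 3/8) — PASS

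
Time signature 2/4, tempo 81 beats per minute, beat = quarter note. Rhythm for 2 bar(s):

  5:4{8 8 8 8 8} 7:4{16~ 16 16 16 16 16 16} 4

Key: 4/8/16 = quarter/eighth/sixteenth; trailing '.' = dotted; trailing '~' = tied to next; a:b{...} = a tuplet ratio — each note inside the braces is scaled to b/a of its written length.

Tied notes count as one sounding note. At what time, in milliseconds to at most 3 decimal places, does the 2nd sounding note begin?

note 2 onset = 2/5b = 296.296ms

1. 0.0ms @ 0 + 296.296ms (2/5)
2. 296.296ms @ 2/5 + 296.296ms (2/5)
3. 592.593ms @ 4/5 + 296.296ms (2/5)
4. 888.889ms @ 6/5 + 296.296ms (2/5)
5. 1185.185ms @ 8/5 + 296.296ms (2/5)
6. 1481.481ms @ 2 + 211.64ms (2/7)
7. 1693.122ms @ 16/7 + 105.82ms (1/7)
8. 1798.942ms @ 17/7 + 105.82ms (1/7)
9. 1904.762ms @ 18/7 + 105.82ms (1/7)
10. 2010.582ms @ 19/7 + 105.82ms (1/7)
11. 2116.402ms @ 20/7 + 105.82ms (1/7)
12. 2222.222ms @ 3 + 740.741ms (1)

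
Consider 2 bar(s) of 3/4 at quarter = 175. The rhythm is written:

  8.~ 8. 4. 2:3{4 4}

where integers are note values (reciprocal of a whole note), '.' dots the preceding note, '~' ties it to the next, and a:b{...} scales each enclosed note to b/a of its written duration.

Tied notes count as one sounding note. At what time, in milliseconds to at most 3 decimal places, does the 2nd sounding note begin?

1. 0.0ms @ 0 + 514.286ms (3/2)
2. 514.286ms @ 3/2 + 514.286ms (3/2)
3. 1028.571ms @ 3 + 514.286ms (3/2)
4. 1542.857ms @ 9/2 + 514.286ms (3/2)

note 2 onset = 3/2b = 514.286ms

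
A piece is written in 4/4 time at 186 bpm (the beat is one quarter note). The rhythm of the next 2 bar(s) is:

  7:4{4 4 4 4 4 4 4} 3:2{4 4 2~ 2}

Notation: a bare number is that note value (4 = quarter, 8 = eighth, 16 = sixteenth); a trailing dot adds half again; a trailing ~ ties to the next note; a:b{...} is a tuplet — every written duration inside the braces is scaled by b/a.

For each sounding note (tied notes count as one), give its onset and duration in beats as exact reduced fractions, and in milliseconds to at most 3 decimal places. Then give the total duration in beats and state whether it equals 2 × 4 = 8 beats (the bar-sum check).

1) 0.0ms=0b +184.332ms=4/7b
2) 184.332ms=4/7b +184.332ms=4/7b
3) 368.664ms=8/7b +184.332ms=4/7b
4) 552.995ms=12/7b +184.332ms=4/7b
5) 737.327ms=16/7b +184.332ms=4/7b
6) 921.659ms=20/7b +184.332ms=4/7b
7) 1105.991ms=24/7b +184.332ms=4/7b
8) 1290.323ms=4b +215.054ms=2/3b
9) 1505.376ms=14/3b +215.054ms=2/3b
10) 1720.43ms=16/3b +860.215ms=8/3b
Σ=8b of 8 (186bpm 4/4) — PASS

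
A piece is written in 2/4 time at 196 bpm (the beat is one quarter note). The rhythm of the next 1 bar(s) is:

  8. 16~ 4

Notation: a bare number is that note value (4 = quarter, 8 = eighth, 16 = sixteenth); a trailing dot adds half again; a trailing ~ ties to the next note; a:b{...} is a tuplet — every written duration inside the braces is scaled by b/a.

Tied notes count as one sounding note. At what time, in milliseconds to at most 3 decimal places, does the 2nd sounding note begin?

note 2 onset = 3/4b = 229.592ms

1. 0.0ms @ 0 + 229.592ms (3/4)
2. 229.592ms @ 3/4 + 382.653ms (5/4)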